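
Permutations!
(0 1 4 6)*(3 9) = [1, 4, 2, 9, 6, 5, 0, 7, 8, 3] = (0 1 4 6)(3 9)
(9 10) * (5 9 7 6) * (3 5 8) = (3 5 9 10 7 6 8) = [0, 1, 2, 5, 4, 9, 8, 6, 3, 10, 7]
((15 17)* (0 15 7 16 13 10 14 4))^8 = [4, 1, 2, 3, 14, 5, 6, 17, 8, 9, 13, 11, 12, 16, 10, 0, 7, 15] = (0 4 14 10 13 16 7 17 15)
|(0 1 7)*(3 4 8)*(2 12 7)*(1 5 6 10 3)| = |(0 5 6 10 3 4 8 1 2 12 7)| = 11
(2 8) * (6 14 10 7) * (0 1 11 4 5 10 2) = (0 1 11 4 5 10 7 6 14 2 8) = [1, 11, 8, 3, 5, 10, 14, 6, 0, 9, 7, 4, 12, 13, 2]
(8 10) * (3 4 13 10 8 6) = (3 4 13 10 6) = [0, 1, 2, 4, 13, 5, 3, 7, 8, 9, 6, 11, 12, 10]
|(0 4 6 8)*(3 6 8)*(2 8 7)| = |(0 4 7 2 8)(3 6)| = 10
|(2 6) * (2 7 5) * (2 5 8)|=4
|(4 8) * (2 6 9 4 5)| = |(2 6 9 4 8 5)| = 6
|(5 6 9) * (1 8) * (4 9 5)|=2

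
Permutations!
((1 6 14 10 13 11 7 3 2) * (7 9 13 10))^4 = (1 3 14)(2 7 6)(9 13 11) = [0, 3, 7, 14, 4, 5, 2, 6, 8, 13, 10, 9, 12, 11, 1]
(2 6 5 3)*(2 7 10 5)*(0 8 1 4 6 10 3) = (0 8 1 4 6 2 10 5)(3 7) = [8, 4, 10, 7, 6, 0, 2, 3, 1, 9, 5]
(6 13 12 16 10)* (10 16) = (16)(6 13 12 10) = [0, 1, 2, 3, 4, 5, 13, 7, 8, 9, 6, 11, 10, 12, 14, 15, 16]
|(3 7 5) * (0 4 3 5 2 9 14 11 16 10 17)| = |(0 4 3 7 2 9 14 11 16 10 17)| = 11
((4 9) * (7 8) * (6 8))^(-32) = (9)(6 8 7) = [0, 1, 2, 3, 4, 5, 8, 6, 7, 9]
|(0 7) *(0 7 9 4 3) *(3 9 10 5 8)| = 10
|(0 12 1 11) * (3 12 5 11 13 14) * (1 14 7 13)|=6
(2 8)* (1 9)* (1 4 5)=(1 9 4 5)(2 8)=[0, 9, 8, 3, 5, 1, 6, 7, 2, 4]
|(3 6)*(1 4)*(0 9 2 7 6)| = |(0 9 2 7 6 3)(1 4)| = 6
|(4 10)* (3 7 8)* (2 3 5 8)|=6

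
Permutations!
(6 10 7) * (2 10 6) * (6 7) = (2 10 6 7) = [0, 1, 10, 3, 4, 5, 7, 2, 8, 9, 6]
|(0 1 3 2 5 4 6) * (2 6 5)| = 4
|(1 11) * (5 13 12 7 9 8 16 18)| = |(1 11)(5 13 12 7 9 8 16 18)| = 8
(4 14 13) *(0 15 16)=[15, 1, 2, 3, 14, 5, 6, 7, 8, 9, 10, 11, 12, 4, 13, 16, 0]=(0 15 16)(4 14 13)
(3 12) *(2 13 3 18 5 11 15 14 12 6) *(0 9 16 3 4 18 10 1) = [9, 0, 13, 6, 18, 11, 2, 7, 8, 16, 1, 15, 10, 4, 12, 14, 3, 17, 5] = (0 9 16 3 6 2 13 4 18 5 11 15 14 12 10 1)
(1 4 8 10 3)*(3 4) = (1 3)(4 8 10) = [0, 3, 2, 1, 8, 5, 6, 7, 10, 9, 4]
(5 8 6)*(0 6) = (0 6 5 8) = [6, 1, 2, 3, 4, 8, 5, 7, 0]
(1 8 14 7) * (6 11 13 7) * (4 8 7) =(1 7)(4 8 14 6 11 13) =[0, 7, 2, 3, 8, 5, 11, 1, 14, 9, 10, 13, 12, 4, 6]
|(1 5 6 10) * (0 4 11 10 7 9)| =|(0 4 11 10 1 5 6 7 9)| =9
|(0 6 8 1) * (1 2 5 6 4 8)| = |(0 4 8 2 5 6 1)| = 7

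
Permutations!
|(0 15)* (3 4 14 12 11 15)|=|(0 3 4 14 12 11 15)|=7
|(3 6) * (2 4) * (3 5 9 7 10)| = 6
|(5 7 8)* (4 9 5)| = 5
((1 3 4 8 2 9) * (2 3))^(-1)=(1 9 2)(3 8 4)=[0, 9, 1, 8, 3, 5, 6, 7, 4, 2]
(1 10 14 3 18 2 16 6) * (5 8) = (1 10 14 3 18 2 16 6)(5 8) = [0, 10, 16, 18, 4, 8, 1, 7, 5, 9, 14, 11, 12, 13, 3, 15, 6, 17, 2]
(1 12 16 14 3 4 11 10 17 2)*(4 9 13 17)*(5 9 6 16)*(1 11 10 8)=(1 12 5 9 13 17 2 11 8)(3 6 16 14)(4 10)=[0, 12, 11, 6, 10, 9, 16, 7, 1, 13, 4, 8, 5, 17, 3, 15, 14, 2]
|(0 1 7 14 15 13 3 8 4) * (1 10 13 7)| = |(0 10 13 3 8 4)(7 14 15)| = 6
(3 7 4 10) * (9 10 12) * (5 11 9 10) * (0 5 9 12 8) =(0 5 11 12 10 3 7 4 8) =[5, 1, 2, 7, 8, 11, 6, 4, 0, 9, 3, 12, 10]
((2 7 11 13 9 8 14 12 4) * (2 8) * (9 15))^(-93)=(2 13)(4 12 14 8)(7 15)(9 11)=[0, 1, 13, 3, 12, 5, 6, 15, 4, 11, 10, 9, 14, 2, 8, 7]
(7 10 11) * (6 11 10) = (6 11 7) = [0, 1, 2, 3, 4, 5, 11, 6, 8, 9, 10, 7]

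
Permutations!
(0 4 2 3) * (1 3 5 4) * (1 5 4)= (0 5 1 3)(2 4)= [5, 3, 4, 0, 2, 1]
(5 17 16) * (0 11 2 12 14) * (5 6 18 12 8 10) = (0 11 2 8 10 5 17 16 6 18 12 14) = [11, 1, 8, 3, 4, 17, 18, 7, 10, 9, 5, 2, 14, 13, 0, 15, 6, 16, 12]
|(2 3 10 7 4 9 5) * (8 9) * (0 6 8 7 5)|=|(0 6 8 9)(2 3 10 5)(4 7)|=4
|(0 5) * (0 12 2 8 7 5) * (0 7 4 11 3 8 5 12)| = |(0 7 12 2 5)(3 8 4 11)| = 20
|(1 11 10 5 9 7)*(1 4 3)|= 8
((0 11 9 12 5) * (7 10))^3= [12, 1, 2, 3, 4, 9, 6, 10, 8, 0, 7, 5, 11]= (0 12 11 5 9)(7 10)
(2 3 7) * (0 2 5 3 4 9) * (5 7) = [2, 1, 4, 5, 9, 3, 6, 7, 8, 0] = (0 2 4 9)(3 5)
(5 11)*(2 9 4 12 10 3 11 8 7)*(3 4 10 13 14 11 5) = (2 9 10 4 12 13 14 11 3 5 8 7) = [0, 1, 9, 5, 12, 8, 6, 2, 7, 10, 4, 3, 13, 14, 11]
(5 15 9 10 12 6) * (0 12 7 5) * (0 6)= (0 12)(5 15 9 10 7)= [12, 1, 2, 3, 4, 15, 6, 5, 8, 10, 7, 11, 0, 13, 14, 9]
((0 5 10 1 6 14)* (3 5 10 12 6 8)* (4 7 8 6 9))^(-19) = (0 10 1 6 14)(3 12 4 8 5 9 7) = [10, 6, 2, 12, 8, 9, 14, 3, 5, 7, 1, 11, 4, 13, 0]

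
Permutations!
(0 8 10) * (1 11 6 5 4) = (0 8 10)(1 11 6 5 4) = [8, 11, 2, 3, 1, 4, 5, 7, 10, 9, 0, 6]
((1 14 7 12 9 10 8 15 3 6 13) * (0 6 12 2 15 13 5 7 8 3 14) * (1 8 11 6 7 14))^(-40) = (15) = [0, 1, 2, 3, 4, 5, 6, 7, 8, 9, 10, 11, 12, 13, 14, 15]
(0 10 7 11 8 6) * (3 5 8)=(0 10 7 11 3 5 8 6)=[10, 1, 2, 5, 4, 8, 0, 11, 6, 9, 7, 3]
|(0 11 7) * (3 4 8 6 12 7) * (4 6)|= 6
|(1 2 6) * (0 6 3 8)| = 6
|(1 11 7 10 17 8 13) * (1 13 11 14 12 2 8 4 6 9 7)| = |(1 14 12 2 8 11)(4 6 9 7 10 17)| = 6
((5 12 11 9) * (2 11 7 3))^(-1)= [0, 1, 3, 7, 4, 9, 6, 12, 8, 11, 10, 2, 5]= (2 3 7 12 5 9 11)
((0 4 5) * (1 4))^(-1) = (0 5 4 1) = [5, 0, 2, 3, 1, 4]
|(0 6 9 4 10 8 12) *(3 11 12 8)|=8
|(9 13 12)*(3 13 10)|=5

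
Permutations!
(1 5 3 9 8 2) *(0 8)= (0 8 2 1 5 3 9)= [8, 5, 1, 9, 4, 3, 6, 7, 2, 0]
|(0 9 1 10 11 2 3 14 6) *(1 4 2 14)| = 10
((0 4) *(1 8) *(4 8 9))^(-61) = (0 4 9 1 8) = [4, 8, 2, 3, 9, 5, 6, 7, 0, 1]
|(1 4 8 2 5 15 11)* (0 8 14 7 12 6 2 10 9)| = |(0 8 10 9)(1 4 14 7 12 6 2 5 15 11)| = 20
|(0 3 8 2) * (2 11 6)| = |(0 3 8 11 6 2)| = 6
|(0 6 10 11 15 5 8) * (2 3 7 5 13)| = |(0 6 10 11 15 13 2 3 7 5 8)| = 11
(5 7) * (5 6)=(5 7 6)=[0, 1, 2, 3, 4, 7, 5, 6]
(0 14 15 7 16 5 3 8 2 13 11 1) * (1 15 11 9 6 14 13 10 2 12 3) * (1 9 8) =[13, 0, 10, 1, 4, 9, 14, 16, 12, 6, 2, 15, 3, 8, 11, 7, 5] =(0 13 8 12 3 1)(2 10)(5 9 6 14 11 15 7 16)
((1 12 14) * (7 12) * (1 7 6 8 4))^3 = [0, 4, 2, 3, 8, 5, 1, 7, 6, 9, 10, 11, 12, 13, 14] = (14)(1 4 8 6)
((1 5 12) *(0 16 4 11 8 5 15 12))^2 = (0 4 8)(1 12 15)(5 16 11) = [4, 12, 2, 3, 8, 16, 6, 7, 0, 9, 10, 5, 15, 13, 14, 1, 11]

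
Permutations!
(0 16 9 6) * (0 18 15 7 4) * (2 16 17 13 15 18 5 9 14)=(18)(0 17 13 15 7 4)(2 16 14)(5 9 6)=[17, 1, 16, 3, 0, 9, 5, 4, 8, 6, 10, 11, 12, 15, 2, 7, 14, 13, 18]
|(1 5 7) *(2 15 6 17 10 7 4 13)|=10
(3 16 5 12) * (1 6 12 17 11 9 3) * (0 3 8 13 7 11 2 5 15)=(0 3 16 15)(1 6 12)(2 5 17)(7 11 9 8 13)=[3, 6, 5, 16, 4, 17, 12, 11, 13, 8, 10, 9, 1, 7, 14, 0, 15, 2]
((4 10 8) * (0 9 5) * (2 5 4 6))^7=(0 5 2 6 8 10 4 9)=[5, 1, 6, 3, 9, 2, 8, 7, 10, 0, 4]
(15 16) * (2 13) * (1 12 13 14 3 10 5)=[0, 12, 14, 10, 4, 1, 6, 7, 8, 9, 5, 11, 13, 2, 3, 16, 15]=(1 12 13 2 14 3 10 5)(15 16)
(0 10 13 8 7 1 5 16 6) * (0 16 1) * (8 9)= (0 10 13 9 8 7)(1 5)(6 16)= [10, 5, 2, 3, 4, 1, 16, 0, 7, 8, 13, 11, 12, 9, 14, 15, 6]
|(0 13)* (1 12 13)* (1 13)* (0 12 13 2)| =|(0 2)(1 13 12)| =6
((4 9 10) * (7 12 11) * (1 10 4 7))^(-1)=(1 11 12 7 10)(4 9)=[0, 11, 2, 3, 9, 5, 6, 10, 8, 4, 1, 12, 7]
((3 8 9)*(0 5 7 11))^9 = (0 5 7 11) = [5, 1, 2, 3, 4, 7, 6, 11, 8, 9, 10, 0]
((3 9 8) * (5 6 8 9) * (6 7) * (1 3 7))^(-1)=[0, 5, 2, 1, 4, 3, 7, 8, 6, 9]=(9)(1 5 3)(6 7 8)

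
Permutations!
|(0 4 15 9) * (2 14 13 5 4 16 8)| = |(0 16 8 2 14 13 5 4 15 9)| = 10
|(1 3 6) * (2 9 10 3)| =6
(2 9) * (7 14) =(2 9)(7 14) =[0, 1, 9, 3, 4, 5, 6, 14, 8, 2, 10, 11, 12, 13, 7]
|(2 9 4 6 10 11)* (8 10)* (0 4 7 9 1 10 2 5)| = |(0 4 6 8 2 1 10 11 5)(7 9)| = 18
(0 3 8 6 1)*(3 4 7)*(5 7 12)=(0 4 12 5 7 3 8 6 1)=[4, 0, 2, 8, 12, 7, 1, 3, 6, 9, 10, 11, 5]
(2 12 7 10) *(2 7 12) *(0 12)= [12, 1, 2, 3, 4, 5, 6, 10, 8, 9, 7, 11, 0]= (0 12)(7 10)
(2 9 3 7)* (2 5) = [0, 1, 9, 7, 4, 2, 6, 5, 8, 3] = (2 9 3 7 5)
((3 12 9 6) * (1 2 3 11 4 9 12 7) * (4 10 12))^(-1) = (1 7 3 2)(4 12 10 11 6 9) = [0, 7, 1, 2, 12, 5, 9, 3, 8, 4, 11, 6, 10]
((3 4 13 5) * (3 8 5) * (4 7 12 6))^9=(3 6)(4 7)(5 8)(12 13)=[0, 1, 2, 6, 7, 8, 3, 4, 5, 9, 10, 11, 13, 12]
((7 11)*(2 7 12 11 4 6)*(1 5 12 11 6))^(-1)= [0, 4, 6, 3, 7, 1, 12, 2, 8, 9, 10, 11, 5]= (1 4 7 2 6 12 5)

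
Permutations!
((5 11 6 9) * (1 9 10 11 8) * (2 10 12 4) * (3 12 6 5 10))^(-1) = (1 8 5 11 10 9)(2 4 12 3) = [0, 8, 4, 2, 12, 11, 6, 7, 5, 1, 9, 10, 3]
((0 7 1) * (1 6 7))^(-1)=(0 1)(6 7)=[1, 0, 2, 3, 4, 5, 7, 6]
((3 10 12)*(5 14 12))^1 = (3 10 5 14 12) = [0, 1, 2, 10, 4, 14, 6, 7, 8, 9, 5, 11, 3, 13, 12]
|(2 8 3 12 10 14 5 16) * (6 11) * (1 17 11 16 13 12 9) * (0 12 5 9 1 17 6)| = 42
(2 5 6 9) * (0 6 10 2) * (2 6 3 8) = (0 3 8 2 5 10 6 9) = [3, 1, 5, 8, 4, 10, 9, 7, 2, 0, 6]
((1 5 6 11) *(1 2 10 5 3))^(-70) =(11) =[0, 1, 2, 3, 4, 5, 6, 7, 8, 9, 10, 11]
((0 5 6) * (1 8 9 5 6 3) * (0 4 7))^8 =[0, 5, 2, 9, 4, 8, 6, 7, 3, 1] =(1 5 8 3 9)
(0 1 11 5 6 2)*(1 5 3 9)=(0 5 6 2)(1 11 3 9)=[5, 11, 0, 9, 4, 6, 2, 7, 8, 1, 10, 3]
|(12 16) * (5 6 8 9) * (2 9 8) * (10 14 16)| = 4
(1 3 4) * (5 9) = (1 3 4)(5 9) = [0, 3, 2, 4, 1, 9, 6, 7, 8, 5]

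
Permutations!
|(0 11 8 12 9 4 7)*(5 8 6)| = 9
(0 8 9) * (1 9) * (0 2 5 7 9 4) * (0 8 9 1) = (0 9 2 5 7 1 4 8) = [9, 4, 5, 3, 8, 7, 6, 1, 0, 2]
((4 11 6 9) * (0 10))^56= [0, 1, 2, 3, 4, 5, 6, 7, 8, 9, 10, 11]= (11)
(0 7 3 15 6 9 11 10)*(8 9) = [7, 1, 2, 15, 4, 5, 8, 3, 9, 11, 0, 10, 12, 13, 14, 6] = (0 7 3 15 6 8 9 11 10)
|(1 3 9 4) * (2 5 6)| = 12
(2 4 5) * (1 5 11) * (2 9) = (1 5 9 2 4 11) = [0, 5, 4, 3, 11, 9, 6, 7, 8, 2, 10, 1]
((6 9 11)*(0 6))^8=(11)=[0, 1, 2, 3, 4, 5, 6, 7, 8, 9, 10, 11]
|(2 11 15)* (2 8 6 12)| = 6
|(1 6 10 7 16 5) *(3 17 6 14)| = 9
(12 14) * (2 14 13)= (2 14 12 13)= [0, 1, 14, 3, 4, 5, 6, 7, 8, 9, 10, 11, 13, 2, 12]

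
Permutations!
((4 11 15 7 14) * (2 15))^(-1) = (2 11 4 14 7 15) = [0, 1, 11, 3, 14, 5, 6, 15, 8, 9, 10, 4, 12, 13, 7, 2]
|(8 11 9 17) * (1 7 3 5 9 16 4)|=10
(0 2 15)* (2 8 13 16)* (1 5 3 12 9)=[8, 5, 15, 12, 4, 3, 6, 7, 13, 1, 10, 11, 9, 16, 14, 0, 2]=(0 8 13 16 2 15)(1 5 3 12 9)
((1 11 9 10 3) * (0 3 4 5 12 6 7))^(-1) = [7, 3, 2, 0, 10, 4, 12, 6, 8, 11, 9, 1, 5] = (0 7 6 12 5 4 10 9 11 1 3)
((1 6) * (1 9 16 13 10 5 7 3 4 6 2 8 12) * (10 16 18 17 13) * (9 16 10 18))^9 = (1 2 8 12)(3 7 5 10 13 17 18 16 6 4) = [0, 2, 8, 7, 3, 10, 4, 5, 12, 9, 13, 11, 1, 17, 14, 15, 6, 18, 16]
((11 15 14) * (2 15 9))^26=(2 15 14 11 9)=[0, 1, 15, 3, 4, 5, 6, 7, 8, 2, 10, 9, 12, 13, 11, 14]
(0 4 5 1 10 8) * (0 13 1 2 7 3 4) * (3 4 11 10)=[0, 3, 7, 11, 5, 2, 6, 4, 13, 9, 8, 10, 12, 1]=(1 3 11 10 8 13)(2 7 4 5)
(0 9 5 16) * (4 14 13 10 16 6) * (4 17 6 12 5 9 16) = [16, 1, 2, 3, 14, 12, 17, 7, 8, 9, 4, 11, 5, 10, 13, 15, 0, 6] = (0 16)(4 14 13 10)(5 12)(6 17)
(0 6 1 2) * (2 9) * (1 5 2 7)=[6, 9, 0, 3, 4, 2, 5, 1, 8, 7]=(0 6 5 2)(1 9 7)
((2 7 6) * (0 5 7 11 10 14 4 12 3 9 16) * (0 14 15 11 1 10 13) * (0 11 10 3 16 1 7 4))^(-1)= [14, 9, 6, 1, 5, 0, 7, 2, 8, 3, 15, 13, 4, 11, 16, 10, 12]= (0 14 16 12 4 5)(1 9 3)(2 6 7)(10 15)(11 13)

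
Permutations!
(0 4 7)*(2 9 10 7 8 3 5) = (0 4 8 3 5 2 9 10 7) = [4, 1, 9, 5, 8, 2, 6, 0, 3, 10, 7]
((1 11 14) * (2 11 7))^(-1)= (1 14 11 2 7)= [0, 14, 7, 3, 4, 5, 6, 1, 8, 9, 10, 2, 12, 13, 11]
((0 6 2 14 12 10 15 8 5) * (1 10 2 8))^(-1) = (0 5 8 6)(1 15 10)(2 12 14) = [5, 15, 12, 3, 4, 8, 0, 7, 6, 9, 1, 11, 14, 13, 2, 10]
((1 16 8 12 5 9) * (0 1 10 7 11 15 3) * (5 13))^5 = [13, 5, 2, 12, 4, 15, 6, 1, 10, 3, 0, 16, 7, 11, 14, 8, 9] = (0 13 11 16 9 3 12 7 1 5 15 8 10)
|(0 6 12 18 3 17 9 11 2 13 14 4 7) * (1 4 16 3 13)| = 15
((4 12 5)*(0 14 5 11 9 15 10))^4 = (0 12 10 4 15 5 9 14 11) = [12, 1, 2, 3, 15, 9, 6, 7, 8, 14, 4, 0, 10, 13, 11, 5]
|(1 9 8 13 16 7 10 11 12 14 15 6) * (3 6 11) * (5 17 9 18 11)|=|(1 18 11 12 14 15 5 17 9 8 13 16 7 10 3 6)|=16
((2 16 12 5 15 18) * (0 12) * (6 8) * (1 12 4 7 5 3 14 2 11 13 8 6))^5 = (0 18 12)(1 16 15)(2 5 8)(3 4 11)(7 13 14) = [18, 16, 5, 4, 11, 8, 6, 13, 2, 9, 10, 3, 0, 14, 7, 1, 15, 17, 12]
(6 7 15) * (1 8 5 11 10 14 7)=(1 8 5 11 10 14 7 15 6)=[0, 8, 2, 3, 4, 11, 1, 15, 5, 9, 14, 10, 12, 13, 7, 6]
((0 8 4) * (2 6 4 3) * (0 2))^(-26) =(0 8 3)(2 6 4) =[8, 1, 6, 0, 2, 5, 4, 7, 3]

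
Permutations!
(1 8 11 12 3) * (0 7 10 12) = (0 7 10 12 3 1 8 11) = [7, 8, 2, 1, 4, 5, 6, 10, 11, 9, 12, 0, 3]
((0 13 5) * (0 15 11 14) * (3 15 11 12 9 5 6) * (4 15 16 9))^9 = [0, 1, 2, 3, 4, 5, 6, 7, 8, 9, 10, 11, 12, 13, 14, 15, 16] = (16)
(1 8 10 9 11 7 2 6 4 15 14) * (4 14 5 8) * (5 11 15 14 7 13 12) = [0, 4, 6, 3, 14, 8, 7, 2, 10, 15, 9, 13, 5, 12, 1, 11] = (1 4 14)(2 6 7)(5 8 10 9 15 11 13 12)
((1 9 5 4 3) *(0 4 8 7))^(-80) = (9) = [0, 1, 2, 3, 4, 5, 6, 7, 8, 9]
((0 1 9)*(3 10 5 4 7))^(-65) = (10)(0 1 9) = [1, 9, 2, 3, 4, 5, 6, 7, 8, 0, 10]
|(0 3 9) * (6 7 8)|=3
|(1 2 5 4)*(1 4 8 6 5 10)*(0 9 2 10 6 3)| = |(0 9 2 6 5 8 3)(1 10)| = 14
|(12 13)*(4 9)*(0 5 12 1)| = |(0 5 12 13 1)(4 9)| = 10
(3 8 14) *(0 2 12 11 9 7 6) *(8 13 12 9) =(0 2 9 7 6)(3 13 12 11 8 14) =[2, 1, 9, 13, 4, 5, 0, 6, 14, 7, 10, 8, 11, 12, 3]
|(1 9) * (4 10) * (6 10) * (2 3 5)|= 6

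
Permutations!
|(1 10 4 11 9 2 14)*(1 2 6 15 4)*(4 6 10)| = 10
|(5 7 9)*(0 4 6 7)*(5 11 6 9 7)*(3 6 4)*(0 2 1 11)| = 9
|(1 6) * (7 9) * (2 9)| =6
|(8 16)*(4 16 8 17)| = 3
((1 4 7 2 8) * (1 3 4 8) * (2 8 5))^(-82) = (1 2 5)(3 7)(4 8) = [0, 2, 5, 7, 8, 1, 6, 3, 4]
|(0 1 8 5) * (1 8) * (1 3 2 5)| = |(0 8 1 3 2 5)| = 6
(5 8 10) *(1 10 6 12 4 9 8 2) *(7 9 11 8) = [0, 10, 1, 3, 11, 2, 12, 9, 6, 7, 5, 8, 4] = (1 10 5 2)(4 11 8 6 12)(7 9)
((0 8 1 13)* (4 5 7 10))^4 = [0, 1, 2, 3, 4, 5, 6, 7, 8, 9, 10, 11, 12, 13] = (13)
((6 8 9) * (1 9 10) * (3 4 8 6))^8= [0, 3, 2, 8, 10, 5, 6, 7, 1, 4, 9]= (1 3 8)(4 10 9)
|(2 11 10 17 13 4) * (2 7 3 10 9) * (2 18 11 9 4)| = 10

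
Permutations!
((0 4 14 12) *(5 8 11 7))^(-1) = [12, 1, 2, 3, 0, 7, 6, 11, 5, 9, 10, 8, 14, 13, 4] = (0 12 14 4)(5 7 11 8)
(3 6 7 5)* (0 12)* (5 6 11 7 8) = [12, 1, 2, 11, 4, 3, 8, 6, 5, 9, 10, 7, 0] = (0 12)(3 11 7 6 8 5)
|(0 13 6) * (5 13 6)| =2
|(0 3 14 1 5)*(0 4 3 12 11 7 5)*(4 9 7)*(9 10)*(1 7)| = 11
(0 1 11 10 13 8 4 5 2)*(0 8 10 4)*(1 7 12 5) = (0 7 12 5 2 8)(1 11 4)(10 13) = [7, 11, 8, 3, 1, 2, 6, 12, 0, 9, 13, 4, 5, 10]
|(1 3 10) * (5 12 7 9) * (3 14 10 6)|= |(1 14 10)(3 6)(5 12 7 9)|= 12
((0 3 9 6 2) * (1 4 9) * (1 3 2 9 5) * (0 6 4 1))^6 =(9) =[0, 1, 2, 3, 4, 5, 6, 7, 8, 9]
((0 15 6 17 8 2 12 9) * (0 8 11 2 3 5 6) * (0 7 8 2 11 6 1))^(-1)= (0 1 5 3 8 7 15)(2 9 12)(6 17)= [1, 5, 9, 8, 4, 3, 17, 15, 7, 12, 10, 11, 2, 13, 14, 0, 16, 6]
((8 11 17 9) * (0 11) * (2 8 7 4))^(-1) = [8, 1, 4, 3, 7, 5, 6, 9, 2, 17, 10, 0, 12, 13, 14, 15, 16, 11] = (0 8 2 4 7 9 17 11)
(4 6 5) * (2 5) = (2 5 4 6) = [0, 1, 5, 3, 6, 4, 2]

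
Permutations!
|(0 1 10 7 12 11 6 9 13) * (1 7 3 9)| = 10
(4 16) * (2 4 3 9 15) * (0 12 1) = [12, 0, 4, 9, 16, 5, 6, 7, 8, 15, 10, 11, 1, 13, 14, 2, 3] = (0 12 1)(2 4 16 3 9 15)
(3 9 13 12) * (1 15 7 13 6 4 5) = (1 15 7 13 12 3 9 6 4 5) = [0, 15, 2, 9, 5, 1, 4, 13, 8, 6, 10, 11, 3, 12, 14, 7]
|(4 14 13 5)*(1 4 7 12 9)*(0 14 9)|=6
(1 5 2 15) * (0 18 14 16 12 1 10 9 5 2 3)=(0 18 14 16 12 1 2 15 10 9 5 3)=[18, 2, 15, 0, 4, 3, 6, 7, 8, 5, 9, 11, 1, 13, 16, 10, 12, 17, 14]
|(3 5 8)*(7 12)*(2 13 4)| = |(2 13 4)(3 5 8)(7 12)| = 6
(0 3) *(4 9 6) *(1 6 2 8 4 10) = (0 3)(1 6 10)(2 8 4 9) = [3, 6, 8, 0, 9, 5, 10, 7, 4, 2, 1]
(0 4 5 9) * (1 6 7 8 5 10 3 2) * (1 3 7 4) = (0 1 6 4 10 7 8 5 9)(2 3) = [1, 6, 3, 2, 10, 9, 4, 8, 5, 0, 7]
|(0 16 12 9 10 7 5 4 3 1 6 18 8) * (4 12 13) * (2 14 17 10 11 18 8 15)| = |(0 16 13 4 3 1 6 8)(2 14 17 10 7 5 12 9 11 18 15)| = 88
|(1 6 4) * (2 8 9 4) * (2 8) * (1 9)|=6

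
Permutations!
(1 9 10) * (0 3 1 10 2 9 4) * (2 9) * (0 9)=[3, 4, 2, 1, 9, 5, 6, 7, 8, 0, 10]=(10)(0 3 1 4 9)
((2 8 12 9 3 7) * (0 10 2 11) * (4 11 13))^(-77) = (13) = [0, 1, 2, 3, 4, 5, 6, 7, 8, 9, 10, 11, 12, 13]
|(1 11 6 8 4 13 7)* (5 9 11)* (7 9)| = |(1 5 7)(4 13 9 11 6 8)| = 6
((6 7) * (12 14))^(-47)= (6 7)(12 14)= [0, 1, 2, 3, 4, 5, 7, 6, 8, 9, 10, 11, 14, 13, 12]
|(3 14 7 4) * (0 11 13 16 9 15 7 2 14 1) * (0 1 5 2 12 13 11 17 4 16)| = 36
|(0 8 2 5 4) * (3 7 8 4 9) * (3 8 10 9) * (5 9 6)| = 30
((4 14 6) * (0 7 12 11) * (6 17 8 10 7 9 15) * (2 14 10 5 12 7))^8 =[17, 1, 9, 3, 11, 10, 12, 7, 4, 8, 0, 14, 2, 13, 15, 5, 16, 6] =(0 17 6 12 2 9 8 4 11 14 15 5 10)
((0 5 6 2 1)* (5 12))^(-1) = (0 1 2 6 5 12) = [1, 2, 6, 3, 4, 12, 5, 7, 8, 9, 10, 11, 0]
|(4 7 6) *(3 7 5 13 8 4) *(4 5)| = |(3 7 6)(5 13 8)| = 3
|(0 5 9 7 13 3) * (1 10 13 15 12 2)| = |(0 5 9 7 15 12 2 1 10 13 3)| = 11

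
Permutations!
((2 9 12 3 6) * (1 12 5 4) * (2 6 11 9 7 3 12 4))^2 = (12)(2 3 9)(5 7 11) = [0, 1, 3, 9, 4, 7, 6, 11, 8, 2, 10, 5, 12]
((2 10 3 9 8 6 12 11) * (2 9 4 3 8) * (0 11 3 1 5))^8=(0 3 10)(1 6 9)(2 5 12)(4 8 11)=[3, 6, 5, 10, 8, 12, 9, 7, 11, 1, 0, 4, 2]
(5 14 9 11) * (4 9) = (4 9 11 5 14) = [0, 1, 2, 3, 9, 14, 6, 7, 8, 11, 10, 5, 12, 13, 4]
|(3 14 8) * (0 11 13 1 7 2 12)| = 21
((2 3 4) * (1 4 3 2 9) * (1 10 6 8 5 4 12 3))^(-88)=[0, 3, 2, 12, 10, 9, 5, 7, 4, 6, 8, 11, 1]=(1 3 12)(4 10 8)(5 9 6)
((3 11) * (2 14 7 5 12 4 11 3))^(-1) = (2 11 4 12 5 7 14) = [0, 1, 11, 3, 12, 7, 6, 14, 8, 9, 10, 4, 5, 13, 2]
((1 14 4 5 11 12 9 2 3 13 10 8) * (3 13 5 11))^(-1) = (1 8 10 13 2 9 12 11 4 14)(3 5) = [0, 8, 9, 5, 14, 3, 6, 7, 10, 12, 13, 4, 11, 2, 1]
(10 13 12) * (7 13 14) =(7 13 12 10 14) =[0, 1, 2, 3, 4, 5, 6, 13, 8, 9, 14, 11, 10, 12, 7]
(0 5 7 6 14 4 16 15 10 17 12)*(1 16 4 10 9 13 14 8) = (0 5 7 6 8 1 16 15 9 13 14 10 17 12) = [5, 16, 2, 3, 4, 7, 8, 6, 1, 13, 17, 11, 0, 14, 10, 9, 15, 12]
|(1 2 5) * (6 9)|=|(1 2 5)(6 9)|=6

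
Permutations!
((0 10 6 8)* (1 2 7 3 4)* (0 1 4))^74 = (0 6 1 7)(2 3 10 8) = [6, 7, 3, 10, 4, 5, 1, 0, 2, 9, 8]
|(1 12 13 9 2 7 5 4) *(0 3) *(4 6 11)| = 10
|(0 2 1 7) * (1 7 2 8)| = 5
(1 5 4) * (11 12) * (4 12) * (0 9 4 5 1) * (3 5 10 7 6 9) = (0 3 5 12 11 10 7 6 9 4) = [3, 1, 2, 5, 0, 12, 9, 6, 8, 4, 7, 10, 11]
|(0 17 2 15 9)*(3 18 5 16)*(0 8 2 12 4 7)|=20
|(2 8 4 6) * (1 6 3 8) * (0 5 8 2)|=8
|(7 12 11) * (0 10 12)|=|(0 10 12 11 7)|=5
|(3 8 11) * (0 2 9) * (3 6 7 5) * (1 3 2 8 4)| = |(0 8 11 6 7 5 2 9)(1 3 4)| = 24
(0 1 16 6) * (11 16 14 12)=(0 1 14 12 11 16 6)=[1, 14, 2, 3, 4, 5, 0, 7, 8, 9, 10, 16, 11, 13, 12, 15, 6]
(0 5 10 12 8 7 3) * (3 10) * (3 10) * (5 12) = (0 12 8 7 3)(5 10) = [12, 1, 2, 0, 4, 10, 6, 3, 7, 9, 5, 11, 8]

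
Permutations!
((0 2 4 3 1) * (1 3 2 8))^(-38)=[8, 0, 2, 3, 4, 5, 6, 7, 1]=(0 8 1)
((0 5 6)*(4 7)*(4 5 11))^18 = (11) = [0, 1, 2, 3, 4, 5, 6, 7, 8, 9, 10, 11]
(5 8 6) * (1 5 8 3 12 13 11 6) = (1 5 3 12 13 11 6 8) = [0, 5, 2, 12, 4, 3, 8, 7, 1, 9, 10, 6, 13, 11]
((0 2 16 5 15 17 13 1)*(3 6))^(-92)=(0 15)(1 5)(2 17)(13 16)=[15, 5, 17, 3, 4, 1, 6, 7, 8, 9, 10, 11, 12, 16, 14, 0, 13, 2]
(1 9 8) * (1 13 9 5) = (1 5)(8 13 9) = [0, 5, 2, 3, 4, 1, 6, 7, 13, 8, 10, 11, 12, 9]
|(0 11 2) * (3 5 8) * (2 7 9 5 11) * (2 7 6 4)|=|(0 7 9 5 8 3 11 6 4 2)|=10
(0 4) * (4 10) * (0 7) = [10, 1, 2, 3, 7, 5, 6, 0, 8, 9, 4] = (0 10 4 7)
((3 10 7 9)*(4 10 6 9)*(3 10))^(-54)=[0, 1, 2, 3, 4, 5, 6, 7, 8, 9, 10]=(10)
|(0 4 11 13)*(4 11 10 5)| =3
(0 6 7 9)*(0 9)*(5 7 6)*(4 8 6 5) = [4, 1, 2, 3, 8, 7, 5, 0, 6, 9] = (9)(0 4 8 6 5 7)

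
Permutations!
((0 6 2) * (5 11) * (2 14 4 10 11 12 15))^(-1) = (0 2 15 12 5 11 10 4 14 6) = [2, 1, 15, 3, 14, 11, 0, 7, 8, 9, 4, 10, 5, 13, 6, 12]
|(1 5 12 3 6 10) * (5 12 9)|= 10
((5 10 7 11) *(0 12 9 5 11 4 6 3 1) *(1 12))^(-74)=(3 4 10 9)(5 12 6 7)=[0, 1, 2, 4, 10, 12, 7, 5, 8, 3, 9, 11, 6]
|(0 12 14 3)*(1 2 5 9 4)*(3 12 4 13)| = |(0 4 1 2 5 9 13 3)(12 14)| = 8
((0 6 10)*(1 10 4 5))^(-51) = (0 5)(1 6)(4 10) = [5, 6, 2, 3, 10, 0, 1, 7, 8, 9, 4]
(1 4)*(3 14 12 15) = (1 4)(3 14 12 15) = [0, 4, 2, 14, 1, 5, 6, 7, 8, 9, 10, 11, 15, 13, 12, 3]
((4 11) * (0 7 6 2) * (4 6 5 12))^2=[5, 1, 7, 3, 6, 4, 0, 12, 8, 9, 10, 2, 11]=(0 5 4 6)(2 7 12 11)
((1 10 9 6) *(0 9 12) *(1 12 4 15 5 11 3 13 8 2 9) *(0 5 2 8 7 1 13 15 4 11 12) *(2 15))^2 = (15)(0 7 10 3 9)(1 11 2 6 13) = [7, 11, 6, 9, 4, 5, 13, 10, 8, 0, 3, 2, 12, 1, 14, 15]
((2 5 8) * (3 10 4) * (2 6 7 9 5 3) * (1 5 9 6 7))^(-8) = (10)(1 8 6 5 7) = [0, 8, 2, 3, 4, 7, 5, 1, 6, 9, 10]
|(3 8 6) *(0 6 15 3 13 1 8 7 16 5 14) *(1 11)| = |(0 6 13 11 1 8 15 3 7 16 5 14)| = 12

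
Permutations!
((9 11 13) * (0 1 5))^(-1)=(0 5 1)(9 13 11)=[5, 0, 2, 3, 4, 1, 6, 7, 8, 13, 10, 9, 12, 11]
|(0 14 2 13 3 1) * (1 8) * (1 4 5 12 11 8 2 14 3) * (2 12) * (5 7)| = 11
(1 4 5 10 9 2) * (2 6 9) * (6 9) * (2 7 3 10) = [0, 4, 1, 10, 5, 2, 6, 3, 8, 9, 7] = (1 4 5 2)(3 10 7)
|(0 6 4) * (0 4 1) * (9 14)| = 6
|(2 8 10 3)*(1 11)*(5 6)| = |(1 11)(2 8 10 3)(5 6)| = 4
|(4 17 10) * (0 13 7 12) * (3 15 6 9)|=|(0 13 7 12)(3 15 6 9)(4 17 10)|=12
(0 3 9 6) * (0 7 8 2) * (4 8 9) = [3, 1, 0, 4, 8, 5, 7, 9, 2, 6] = (0 3 4 8 2)(6 7 9)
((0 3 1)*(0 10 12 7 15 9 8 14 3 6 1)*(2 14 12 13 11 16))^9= (0 3 14 2 16 11 13 10 1 6)(7 12 8 9 15)= [3, 6, 16, 14, 4, 5, 0, 12, 9, 15, 1, 13, 8, 10, 2, 7, 11]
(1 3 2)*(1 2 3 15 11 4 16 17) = (1 15 11 4 16 17) = [0, 15, 2, 3, 16, 5, 6, 7, 8, 9, 10, 4, 12, 13, 14, 11, 17, 1]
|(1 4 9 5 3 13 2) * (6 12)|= |(1 4 9 5 3 13 2)(6 12)|= 14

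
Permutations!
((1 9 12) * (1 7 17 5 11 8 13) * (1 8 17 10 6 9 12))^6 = (17) = [0, 1, 2, 3, 4, 5, 6, 7, 8, 9, 10, 11, 12, 13, 14, 15, 16, 17]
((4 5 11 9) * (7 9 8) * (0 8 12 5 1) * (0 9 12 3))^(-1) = (0 3 11 5 12 7 8)(1 4 9) = [3, 4, 2, 11, 9, 12, 6, 8, 0, 1, 10, 5, 7]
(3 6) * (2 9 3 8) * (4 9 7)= (2 7 4 9 3 6 8)= [0, 1, 7, 6, 9, 5, 8, 4, 2, 3]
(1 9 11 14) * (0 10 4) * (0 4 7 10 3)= [3, 9, 2, 0, 4, 5, 6, 10, 8, 11, 7, 14, 12, 13, 1]= (0 3)(1 9 11 14)(7 10)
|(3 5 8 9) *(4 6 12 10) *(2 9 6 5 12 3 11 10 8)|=12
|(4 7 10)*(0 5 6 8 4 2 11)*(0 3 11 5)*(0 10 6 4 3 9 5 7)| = 11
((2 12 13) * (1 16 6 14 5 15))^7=[0, 16, 12, 3, 4, 15, 14, 7, 8, 9, 10, 11, 13, 2, 5, 1, 6]=(1 16 6 14 5 15)(2 12 13)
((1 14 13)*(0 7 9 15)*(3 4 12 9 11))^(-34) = (0 9 4 11)(1 13 14)(3 7 15 12) = [9, 13, 2, 7, 11, 5, 6, 15, 8, 4, 10, 0, 3, 14, 1, 12]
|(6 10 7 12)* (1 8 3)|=|(1 8 3)(6 10 7 12)|=12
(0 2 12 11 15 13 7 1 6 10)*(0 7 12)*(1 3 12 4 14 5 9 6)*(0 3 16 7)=(0 2 3 12 11 15 13 4 14 5 9 6 10)(7 16)=[2, 1, 3, 12, 14, 9, 10, 16, 8, 6, 0, 15, 11, 4, 5, 13, 7]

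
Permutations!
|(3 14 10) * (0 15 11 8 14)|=|(0 15 11 8 14 10 3)|=7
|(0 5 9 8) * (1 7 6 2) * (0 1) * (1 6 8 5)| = |(0 1 7 8 6 2)(5 9)| = 6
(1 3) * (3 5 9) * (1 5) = (3 5 9) = [0, 1, 2, 5, 4, 9, 6, 7, 8, 3]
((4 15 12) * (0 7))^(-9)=(15)(0 7)=[7, 1, 2, 3, 4, 5, 6, 0, 8, 9, 10, 11, 12, 13, 14, 15]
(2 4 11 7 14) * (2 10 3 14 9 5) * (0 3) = [3, 1, 4, 14, 11, 2, 6, 9, 8, 5, 0, 7, 12, 13, 10] = (0 3 14 10)(2 4 11 7 9 5)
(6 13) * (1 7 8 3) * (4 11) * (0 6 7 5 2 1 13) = (0 6)(1 5 2)(3 13 7 8)(4 11) = [6, 5, 1, 13, 11, 2, 0, 8, 3, 9, 10, 4, 12, 7]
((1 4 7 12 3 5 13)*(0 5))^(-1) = (0 3 12 7 4 1 13 5) = [3, 13, 2, 12, 1, 0, 6, 4, 8, 9, 10, 11, 7, 5]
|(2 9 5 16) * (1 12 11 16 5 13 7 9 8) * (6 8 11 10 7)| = 24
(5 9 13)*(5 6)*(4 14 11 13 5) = (4 14 11 13 6)(5 9) = [0, 1, 2, 3, 14, 9, 4, 7, 8, 5, 10, 13, 12, 6, 11]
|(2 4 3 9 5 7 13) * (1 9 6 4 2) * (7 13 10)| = |(1 9 5 13)(3 6 4)(7 10)| = 12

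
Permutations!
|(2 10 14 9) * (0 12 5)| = 12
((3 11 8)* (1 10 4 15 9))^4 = (1 9 15 4 10)(3 11 8) = [0, 9, 2, 11, 10, 5, 6, 7, 3, 15, 1, 8, 12, 13, 14, 4]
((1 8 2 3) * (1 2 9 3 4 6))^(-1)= [0, 6, 3, 9, 2, 5, 4, 7, 1, 8]= (1 6 4 2 3 9 8)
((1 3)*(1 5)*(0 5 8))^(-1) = (0 8 3 1 5) = [8, 5, 2, 1, 4, 0, 6, 7, 3]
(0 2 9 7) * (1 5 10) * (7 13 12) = (0 2 9 13 12 7)(1 5 10) = [2, 5, 9, 3, 4, 10, 6, 0, 8, 13, 1, 11, 7, 12]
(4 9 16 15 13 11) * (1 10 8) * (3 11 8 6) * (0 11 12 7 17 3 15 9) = (0 11 4)(1 10 6 15 13 8)(3 12 7 17)(9 16) = [11, 10, 2, 12, 0, 5, 15, 17, 1, 16, 6, 4, 7, 8, 14, 13, 9, 3]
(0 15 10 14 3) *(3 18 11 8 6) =(0 15 10 14 18 11 8 6 3) =[15, 1, 2, 0, 4, 5, 3, 7, 6, 9, 14, 8, 12, 13, 18, 10, 16, 17, 11]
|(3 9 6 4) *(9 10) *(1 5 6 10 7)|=6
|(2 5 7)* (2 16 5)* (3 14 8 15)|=12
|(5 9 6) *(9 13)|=4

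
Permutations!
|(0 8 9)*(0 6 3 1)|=6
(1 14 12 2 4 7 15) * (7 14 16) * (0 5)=[5, 16, 4, 3, 14, 0, 6, 15, 8, 9, 10, 11, 2, 13, 12, 1, 7]=(0 5)(1 16 7 15)(2 4 14 12)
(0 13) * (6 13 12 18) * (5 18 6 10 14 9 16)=[12, 1, 2, 3, 4, 18, 13, 7, 8, 16, 14, 11, 6, 0, 9, 15, 5, 17, 10]=(0 12 6 13)(5 18 10 14 9 16)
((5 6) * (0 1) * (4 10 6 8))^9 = [1, 0, 2, 3, 8, 6, 10, 7, 5, 9, 4] = (0 1)(4 8 5 6 10)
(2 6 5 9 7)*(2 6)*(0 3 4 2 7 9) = (9)(0 3 4 2 7 6 5) = [3, 1, 7, 4, 2, 0, 5, 6, 8, 9]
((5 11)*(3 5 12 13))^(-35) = (13) = [0, 1, 2, 3, 4, 5, 6, 7, 8, 9, 10, 11, 12, 13]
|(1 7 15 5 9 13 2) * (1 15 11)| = |(1 7 11)(2 15 5 9 13)| = 15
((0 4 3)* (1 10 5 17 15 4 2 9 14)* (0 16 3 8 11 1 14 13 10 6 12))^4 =(0 10 4 6 9 17 11)(1 2 5 8 12 13 15) =[10, 2, 5, 3, 6, 8, 9, 7, 12, 17, 4, 0, 13, 15, 14, 1, 16, 11]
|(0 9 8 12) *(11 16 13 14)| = |(0 9 8 12)(11 16 13 14)| = 4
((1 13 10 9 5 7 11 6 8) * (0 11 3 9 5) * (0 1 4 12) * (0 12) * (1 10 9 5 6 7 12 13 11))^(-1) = (0 4 8 6 10 9 13 12 5 3 7 11 1) = [4, 0, 2, 7, 8, 3, 10, 11, 6, 13, 9, 1, 5, 12]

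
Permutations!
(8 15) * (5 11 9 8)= (5 11 9 8 15)= [0, 1, 2, 3, 4, 11, 6, 7, 15, 8, 10, 9, 12, 13, 14, 5]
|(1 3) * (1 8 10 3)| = |(3 8 10)| = 3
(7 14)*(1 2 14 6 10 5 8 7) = (1 2 14)(5 8 7 6 10) = [0, 2, 14, 3, 4, 8, 10, 6, 7, 9, 5, 11, 12, 13, 1]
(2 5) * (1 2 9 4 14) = (1 2 5 9 4 14) = [0, 2, 5, 3, 14, 9, 6, 7, 8, 4, 10, 11, 12, 13, 1]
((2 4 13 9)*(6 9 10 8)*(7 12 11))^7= (13)(7 12 11)= [0, 1, 2, 3, 4, 5, 6, 12, 8, 9, 10, 7, 11, 13]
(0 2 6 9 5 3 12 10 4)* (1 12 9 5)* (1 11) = [2, 12, 6, 9, 0, 3, 5, 7, 8, 11, 4, 1, 10] = (0 2 6 5 3 9 11 1 12 10 4)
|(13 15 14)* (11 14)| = 4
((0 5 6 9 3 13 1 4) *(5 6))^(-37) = [1, 3, 2, 6, 13, 5, 4, 7, 8, 0, 10, 11, 12, 9] = (0 1 3 6 4 13 9)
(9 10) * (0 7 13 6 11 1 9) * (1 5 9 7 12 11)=(0 12 11 5 9 10)(1 7 13 6)=[12, 7, 2, 3, 4, 9, 1, 13, 8, 10, 0, 5, 11, 6]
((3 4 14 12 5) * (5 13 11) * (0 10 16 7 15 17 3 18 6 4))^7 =(4 6 18 5 11 13 12 14) =[0, 1, 2, 3, 6, 11, 18, 7, 8, 9, 10, 13, 14, 12, 4, 15, 16, 17, 5]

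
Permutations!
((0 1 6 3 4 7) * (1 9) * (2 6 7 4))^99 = (0 7 1 9) = [7, 9, 2, 3, 4, 5, 6, 1, 8, 0]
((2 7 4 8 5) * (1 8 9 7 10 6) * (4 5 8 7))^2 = (1 5 10)(2 6 7) = [0, 5, 6, 3, 4, 10, 7, 2, 8, 9, 1]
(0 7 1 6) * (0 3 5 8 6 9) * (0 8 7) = (1 9 8 6 3 5 7) = [0, 9, 2, 5, 4, 7, 3, 1, 6, 8]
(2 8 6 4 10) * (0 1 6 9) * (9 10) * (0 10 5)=(0 1 6 4 9 10 2 8 5)=[1, 6, 8, 3, 9, 0, 4, 7, 5, 10, 2]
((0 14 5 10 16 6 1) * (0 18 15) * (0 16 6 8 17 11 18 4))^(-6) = (18)(0 14 5 10 6 1 4) = [14, 4, 2, 3, 0, 10, 1, 7, 8, 9, 6, 11, 12, 13, 5, 15, 16, 17, 18]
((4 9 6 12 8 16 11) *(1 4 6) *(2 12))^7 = (1 4 9)(2 12 8 16 11 6) = [0, 4, 12, 3, 9, 5, 2, 7, 16, 1, 10, 6, 8, 13, 14, 15, 11]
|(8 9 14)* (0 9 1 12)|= 6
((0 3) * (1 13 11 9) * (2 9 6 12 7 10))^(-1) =(0 3)(1 9 2 10 7 12 6 11 13) =[3, 9, 10, 0, 4, 5, 11, 12, 8, 2, 7, 13, 6, 1]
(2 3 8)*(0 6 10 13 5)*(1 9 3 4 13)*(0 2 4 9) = (0 6 10 1)(2 9 3 8 4 13 5) = [6, 0, 9, 8, 13, 2, 10, 7, 4, 3, 1, 11, 12, 5]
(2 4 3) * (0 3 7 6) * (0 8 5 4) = (0 3 2)(4 7 6 8 5) = [3, 1, 0, 2, 7, 4, 8, 6, 5]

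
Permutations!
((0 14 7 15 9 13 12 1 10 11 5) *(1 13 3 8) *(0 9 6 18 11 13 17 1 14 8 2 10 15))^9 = (0 8 14 7)(1 10 5 15 13 9 6 12 3 18 17 2 11) = [8, 10, 11, 18, 4, 15, 12, 0, 14, 6, 5, 1, 3, 9, 7, 13, 16, 2, 17]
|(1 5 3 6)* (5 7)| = 5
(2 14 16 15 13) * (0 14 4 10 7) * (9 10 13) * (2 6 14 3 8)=(0 3 8 2 4 13 6 14 16 15 9 10 7)=[3, 1, 4, 8, 13, 5, 14, 0, 2, 10, 7, 11, 12, 6, 16, 9, 15]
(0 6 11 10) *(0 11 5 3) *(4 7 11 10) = (0 6 5 3)(4 7 11) = [6, 1, 2, 0, 7, 3, 5, 11, 8, 9, 10, 4]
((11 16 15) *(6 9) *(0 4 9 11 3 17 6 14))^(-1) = (0 14 9 4)(3 15 16 11 6 17) = [14, 1, 2, 15, 0, 5, 17, 7, 8, 4, 10, 6, 12, 13, 9, 16, 11, 3]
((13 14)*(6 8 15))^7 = [0, 1, 2, 3, 4, 5, 8, 7, 15, 9, 10, 11, 12, 14, 13, 6] = (6 8 15)(13 14)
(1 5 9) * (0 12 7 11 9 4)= [12, 5, 2, 3, 0, 4, 6, 11, 8, 1, 10, 9, 7]= (0 12 7 11 9 1 5 4)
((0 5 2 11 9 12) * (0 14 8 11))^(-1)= [2, 1, 5, 3, 4, 0, 6, 7, 14, 11, 10, 8, 9, 13, 12]= (0 2 5)(8 14 12 9 11)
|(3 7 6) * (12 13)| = |(3 7 6)(12 13)| = 6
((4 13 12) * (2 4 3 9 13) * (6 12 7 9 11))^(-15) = (13)(2 4)(3 11 6 12) = [0, 1, 4, 11, 2, 5, 12, 7, 8, 9, 10, 6, 3, 13]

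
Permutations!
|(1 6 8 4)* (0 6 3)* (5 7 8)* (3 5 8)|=|(0 6 8 4 1 5 7 3)|=8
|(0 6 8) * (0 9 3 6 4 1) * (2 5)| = 12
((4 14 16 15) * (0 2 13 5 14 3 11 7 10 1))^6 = (0 15 1 16 10 14 7 5 11 13 3 2 4) = [15, 16, 4, 2, 0, 11, 6, 5, 8, 9, 14, 13, 12, 3, 7, 1, 10]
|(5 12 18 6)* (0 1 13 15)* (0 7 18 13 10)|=21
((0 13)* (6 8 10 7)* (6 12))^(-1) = (0 13)(6 12 7 10 8) = [13, 1, 2, 3, 4, 5, 12, 10, 6, 9, 8, 11, 7, 0]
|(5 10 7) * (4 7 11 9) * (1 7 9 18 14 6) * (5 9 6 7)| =|(1 5 10 11 18 14 7 9 4 6)| =10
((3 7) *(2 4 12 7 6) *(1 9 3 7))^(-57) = (1 12 4 2 6 3 9) = [0, 12, 6, 9, 2, 5, 3, 7, 8, 1, 10, 11, 4]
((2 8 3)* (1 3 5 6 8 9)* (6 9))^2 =(1 2 8 9 3 6 5) =[0, 2, 8, 6, 4, 1, 5, 7, 9, 3]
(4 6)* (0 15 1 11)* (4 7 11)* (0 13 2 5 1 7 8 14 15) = (1 4 6 8 14 15 7 11 13 2 5) = [0, 4, 5, 3, 6, 1, 8, 11, 14, 9, 10, 13, 12, 2, 15, 7]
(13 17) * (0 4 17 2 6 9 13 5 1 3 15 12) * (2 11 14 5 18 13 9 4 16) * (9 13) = (0 16 2 6 4 17 18 9 13 11 14 5 1 3 15 12) = [16, 3, 6, 15, 17, 1, 4, 7, 8, 13, 10, 14, 0, 11, 5, 12, 2, 18, 9]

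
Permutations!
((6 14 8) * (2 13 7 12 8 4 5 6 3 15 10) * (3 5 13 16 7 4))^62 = (2 14 12 10 6 7 15 5 16 3 8) = [0, 1, 14, 8, 4, 16, 7, 15, 2, 9, 6, 11, 10, 13, 12, 5, 3]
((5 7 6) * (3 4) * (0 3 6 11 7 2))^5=[2, 1, 5, 0, 3, 6, 4, 11, 8, 9, 10, 7]=(0 2 5 6 4 3)(7 11)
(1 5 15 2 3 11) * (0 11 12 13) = [11, 5, 3, 12, 4, 15, 6, 7, 8, 9, 10, 1, 13, 0, 14, 2] = (0 11 1 5 15 2 3 12 13)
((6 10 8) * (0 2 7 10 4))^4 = (0 8 2 6 7 4 10) = [8, 1, 6, 3, 10, 5, 7, 4, 2, 9, 0]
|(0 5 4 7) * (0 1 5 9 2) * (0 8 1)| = 8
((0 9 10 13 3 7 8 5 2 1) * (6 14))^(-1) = (0 1 2 5 8 7 3 13 10 9)(6 14) = [1, 2, 5, 13, 4, 8, 14, 3, 7, 0, 9, 11, 12, 10, 6]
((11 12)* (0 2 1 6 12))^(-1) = [11, 2, 0, 3, 4, 5, 1, 7, 8, 9, 10, 12, 6] = (0 11 12 6 1 2)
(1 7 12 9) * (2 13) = (1 7 12 9)(2 13) = [0, 7, 13, 3, 4, 5, 6, 12, 8, 1, 10, 11, 9, 2]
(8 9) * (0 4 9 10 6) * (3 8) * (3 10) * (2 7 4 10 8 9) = (0 10 6)(2 7 4)(3 9 8) = [10, 1, 7, 9, 2, 5, 0, 4, 3, 8, 6]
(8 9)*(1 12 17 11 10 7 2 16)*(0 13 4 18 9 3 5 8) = (0 13 4 18 9)(1 12 17 11 10 7 2 16)(3 5 8) = [13, 12, 16, 5, 18, 8, 6, 2, 3, 0, 7, 10, 17, 4, 14, 15, 1, 11, 9]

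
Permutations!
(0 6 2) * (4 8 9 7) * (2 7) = (0 6 7 4 8 9 2) = [6, 1, 0, 3, 8, 5, 7, 4, 9, 2]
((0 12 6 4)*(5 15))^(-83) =(0 12 6 4)(5 15) =[12, 1, 2, 3, 0, 15, 4, 7, 8, 9, 10, 11, 6, 13, 14, 5]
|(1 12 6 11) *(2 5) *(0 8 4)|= |(0 8 4)(1 12 6 11)(2 5)|= 12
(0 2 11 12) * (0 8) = (0 2 11 12 8) = [2, 1, 11, 3, 4, 5, 6, 7, 0, 9, 10, 12, 8]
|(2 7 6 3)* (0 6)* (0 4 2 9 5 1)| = 6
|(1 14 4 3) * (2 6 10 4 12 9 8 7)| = |(1 14 12 9 8 7 2 6 10 4 3)| = 11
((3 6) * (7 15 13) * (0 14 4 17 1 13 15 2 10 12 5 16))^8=(0 10 1)(2 17 16)(4 5 7)(12 13 14)=[10, 0, 17, 3, 5, 7, 6, 4, 8, 9, 1, 11, 13, 14, 12, 15, 2, 16]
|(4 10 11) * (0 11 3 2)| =|(0 11 4 10 3 2)| =6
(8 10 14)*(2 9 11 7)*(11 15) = (2 9 15 11 7)(8 10 14) = [0, 1, 9, 3, 4, 5, 6, 2, 10, 15, 14, 7, 12, 13, 8, 11]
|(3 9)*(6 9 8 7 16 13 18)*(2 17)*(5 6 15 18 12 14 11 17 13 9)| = 30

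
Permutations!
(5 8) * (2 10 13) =(2 10 13)(5 8) =[0, 1, 10, 3, 4, 8, 6, 7, 5, 9, 13, 11, 12, 2]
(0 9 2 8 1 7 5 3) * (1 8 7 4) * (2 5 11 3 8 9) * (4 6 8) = (0 2 7 11 3)(1 6 8 9 5 4) = [2, 6, 7, 0, 1, 4, 8, 11, 9, 5, 10, 3]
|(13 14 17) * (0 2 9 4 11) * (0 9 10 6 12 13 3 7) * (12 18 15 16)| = |(0 2 10 6 18 15 16 12 13 14 17 3 7)(4 11 9)| = 39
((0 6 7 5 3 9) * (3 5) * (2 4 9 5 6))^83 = (0 9 4 2)(3 7 6 5) = [9, 1, 0, 7, 2, 3, 5, 6, 8, 4]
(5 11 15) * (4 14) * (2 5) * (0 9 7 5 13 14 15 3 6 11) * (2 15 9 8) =(15)(0 8 2 13 14 4 9 7 5)(3 6 11) =[8, 1, 13, 6, 9, 0, 11, 5, 2, 7, 10, 3, 12, 14, 4, 15]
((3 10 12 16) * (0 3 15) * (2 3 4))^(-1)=(0 15 16 12 10 3 2 4)=[15, 1, 4, 2, 0, 5, 6, 7, 8, 9, 3, 11, 10, 13, 14, 16, 12]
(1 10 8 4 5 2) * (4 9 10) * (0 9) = (0 9 10 8)(1 4 5 2) = [9, 4, 1, 3, 5, 2, 6, 7, 0, 10, 8]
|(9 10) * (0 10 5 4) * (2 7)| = |(0 10 9 5 4)(2 7)| = 10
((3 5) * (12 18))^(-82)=(18)=[0, 1, 2, 3, 4, 5, 6, 7, 8, 9, 10, 11, 12, 13, 14, 15, 16, 17, 18]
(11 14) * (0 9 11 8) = (0 9 11 14 8) = [9, 1, 2, 3, 4, 5, 6, 7, 0, 11, 10, 14, 12, 13, 8]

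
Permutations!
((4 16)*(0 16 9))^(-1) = (0 9 4 16) = [9, 1, 2, 3, 16, 5, 6, 7, 8, 4, 10, 11, 12, 13, 14, 15, 0]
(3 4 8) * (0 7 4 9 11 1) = (0 7 4 8 3 9 11 1) = [7, 0, 2, 9, 8, 5, 6, 4, 3, 11, 10, 1]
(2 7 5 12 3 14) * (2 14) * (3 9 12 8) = (14)(2 7 5 8 3)(9 12) = [0, 1, 7, 2, 4, 8, 6, 5, 3, 12, 10, 11, 9, 13, 14]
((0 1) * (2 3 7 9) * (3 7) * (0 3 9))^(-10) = (0 3 2)(1 9 7) = [3, 9, 0, 2, 4, 5, 6, 1, 8, 7]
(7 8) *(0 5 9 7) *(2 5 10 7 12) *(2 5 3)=(0 10 7 8)(2 3)(5 9 12)=[10, 1, 3, 2, 4, 9, 6, 8, 0, 12, 7, 11, 5]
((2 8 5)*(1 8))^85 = (1 8 5 2) = [0, 8, 1, 3, 4, 2, 6, 7, 5]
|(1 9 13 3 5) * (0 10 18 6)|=20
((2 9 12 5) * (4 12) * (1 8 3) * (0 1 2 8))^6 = (2 3 8 5 12 4 9) = [0, 1, 3, 8, 9, 12, 6, 7, 5, 2, 10, 11, 4]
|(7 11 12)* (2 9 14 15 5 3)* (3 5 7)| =|(2 9 14 15 7 11 12 3)| =8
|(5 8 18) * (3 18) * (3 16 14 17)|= 7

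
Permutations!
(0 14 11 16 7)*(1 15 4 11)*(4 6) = (0 14 1 15 6 4 11 16 7) = [14, 15, 2, 3, 11, 5, 4, 0, 8, 9, 10, 16, 12, 13, 1, 6, 7]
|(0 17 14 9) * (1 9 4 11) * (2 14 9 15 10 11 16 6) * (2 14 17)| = |(0 2 17 9)(1 15 10 11)(4 16 6 14)| = 4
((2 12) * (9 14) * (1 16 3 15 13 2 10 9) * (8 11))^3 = (1 15 12 14 3 2 9 16 13 10)(8 11) = [0, 15, 9, 2, 4, 5, 6, 7, 11, 16, 1, 8, 14, 10, 3, 12, 13]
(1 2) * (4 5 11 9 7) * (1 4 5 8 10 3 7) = [0, 2, 4, 7, 8, 11, 6, 5, 10, 1, 3, 9] = (1 2 4 8 10 3 7 5 11 9)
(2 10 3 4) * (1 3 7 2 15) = (1 3 4 15)(2 10 7) = [0, 3, 10, 4, 15, 5, 6, 2, 8, 9, 7, 11, 12, 13, 14, 1]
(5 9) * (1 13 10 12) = (1 13 10 12)(5 9) = [0, 13, 2, 3, 4, 9, 6, 7, 8, 5, 12, 11, 1, 10]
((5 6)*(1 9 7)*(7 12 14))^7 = (1 12 7 9 14)(5 6) = [0, 12, 2, 3, 4, 6, 5, 9, 8, 14, 10, 11, 7, 13, 1]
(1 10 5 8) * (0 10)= (0 10 5 8 1)= [10, 0, 2, 3, 4, 8, 6, 7, 1, 9, 5]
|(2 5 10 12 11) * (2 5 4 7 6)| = |(2 4 7 6)(5 10 12 11)| = 4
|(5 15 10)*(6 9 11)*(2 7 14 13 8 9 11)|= |(2 7 14 13 8 9)(5 15 10)(6 11)|= 6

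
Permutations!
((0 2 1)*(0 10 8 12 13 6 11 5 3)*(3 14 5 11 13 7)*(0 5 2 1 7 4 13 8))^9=(2 14 5 3 7)(4 12 8 6 13)=[0, 1, 14, 7, 12, 3, 13, 2, 6, 9, 10, 11, 8, 4, 5]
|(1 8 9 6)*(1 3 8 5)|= 4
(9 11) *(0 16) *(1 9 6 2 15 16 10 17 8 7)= (0 10 17 8 7 1 9 11 6 2 15 16)= [10, 9, 15, 3, 4, 5, 2, 1, 7, 11, 17, 6, 12, 13, 14, 16, 0, 8]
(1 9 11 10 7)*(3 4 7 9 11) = (1 11 10 9 3 4 7) = [0, 11, 2, 4, 7, 5, 6, 1, 8, 3, 9, 10]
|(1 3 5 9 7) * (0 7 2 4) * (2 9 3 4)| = 4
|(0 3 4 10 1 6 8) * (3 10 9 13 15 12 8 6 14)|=|(0 10 1 14 3 4 9 13 15 12 8)|=11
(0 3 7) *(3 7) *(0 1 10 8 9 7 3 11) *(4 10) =(0 3 11)(1 4 10 8 9 7) =[3, 4, 2, 11, 10, 5, 6, 1, 9, 7, 8, 0]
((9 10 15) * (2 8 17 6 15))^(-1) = [0, 1, 10, 3, 4, 5, 17, 7, 2, 15, 9, 11, 12, 13, 14, 6, 16, 8] = (2 10 9 15 6 17 8)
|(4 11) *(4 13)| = |(4 11 13)| = 3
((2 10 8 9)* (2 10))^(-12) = (10) = [0, 1, 2, 3, 4, 5, 6, 7, 8, 9, 10]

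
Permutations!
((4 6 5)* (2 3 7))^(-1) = (2 7 3)(4 5 6) = [0, 1, 7, 2, 5, 6, 4, 3]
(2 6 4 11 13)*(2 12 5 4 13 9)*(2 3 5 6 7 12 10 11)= (2 7 12 6 13 10 11 9 3 5 4)= [0, 1, 7, 5, 2, 4, 13, 12, 8, 3, 11, 9, 6, 10]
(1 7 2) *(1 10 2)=(1 7)(2 10)=[0, 7, 10, 3, 4, 5, 6, 1, 8, 9, 2]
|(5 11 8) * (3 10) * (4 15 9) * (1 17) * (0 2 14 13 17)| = 6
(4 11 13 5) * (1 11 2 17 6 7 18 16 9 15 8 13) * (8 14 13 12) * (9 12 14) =(1 11)(2 17 6 7 18 16 12 8 14 13 5 4)(9 15) =[0, 11, 17, 3, 2, 4, 7, 18, 14, 15, 10, 1, 8, 5, 13, 9, 12, 6, 16]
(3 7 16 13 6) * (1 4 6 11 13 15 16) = [0, 4, 2, 7, 6, 5, 3, 1, 8, 9, 10, 13, 12, 11, 14, 16, 15] = (1 4 6 3 7)(11 13)(15 16)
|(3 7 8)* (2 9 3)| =5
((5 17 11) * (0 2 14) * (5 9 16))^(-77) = [2, 1, 14, 3, 4, 9, 6, 7, 8, 17, 10, 5, 12, 13, 0, 15, 11, 16] = (0 2 14)(5 9 17 16 11)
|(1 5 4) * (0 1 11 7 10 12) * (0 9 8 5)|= 8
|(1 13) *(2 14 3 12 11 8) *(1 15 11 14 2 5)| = 6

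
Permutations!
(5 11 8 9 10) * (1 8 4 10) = (1 8 9)(4 10 5 11) = [0, 8, 2, 3, 10, 11, 6, 7, 9, 1, 5, 4]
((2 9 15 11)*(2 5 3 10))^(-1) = [0, 1, 10, 5, 4, 11, 6, 7, 8, 2, 3, 15, 12, 13, 14, 9] = (2 10 3 5 11 15 9)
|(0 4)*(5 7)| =2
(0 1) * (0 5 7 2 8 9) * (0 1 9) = [9, 5, 8, 3, 4, 7, 6, 2, 0, 1] = (0 9 1 5 7 2 8)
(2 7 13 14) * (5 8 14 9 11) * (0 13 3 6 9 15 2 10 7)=(0 13 15 2)(3 6 9 11 5 8 14 10 7)=[13, 1, 0, 6, 4, 8, 9, 3, 14, 11, 7, 5, 12, 15, 10, 2]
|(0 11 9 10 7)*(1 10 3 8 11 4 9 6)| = 10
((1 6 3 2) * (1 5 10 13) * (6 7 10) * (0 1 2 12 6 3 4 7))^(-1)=(0 1)(2 13 10 7 4 6 12 3 5)=[1, 0, 13, 5, 6, 2, 12, 4, 8, 9, 7, 11, 3, 10]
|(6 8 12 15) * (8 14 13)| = |(6 14 13 8 12 15)| = 6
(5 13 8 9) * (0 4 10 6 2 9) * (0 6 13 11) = [4, 1, 9, 3, 10, 11, 2, 7, 6, 5, 13, 0, 12, 8] = (0 4 10 13 8 6 2 9 5 11)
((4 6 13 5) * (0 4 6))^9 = (13)(0 4) = [4, 1, 2, 3, 0, 5, 6, 7, 8, 9, 10, 11, 12, 13]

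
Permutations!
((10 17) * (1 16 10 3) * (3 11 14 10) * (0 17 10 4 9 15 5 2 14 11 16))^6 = (0 17 16 3 1) = [17, 0, 2, 1, 4, 5, 6, 7, 8, 9, 10, 11, 12, 13, 14, 15, 3, 16]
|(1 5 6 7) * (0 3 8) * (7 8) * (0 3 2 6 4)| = |(0 2 6 8 3 7 1 5 4)| = 9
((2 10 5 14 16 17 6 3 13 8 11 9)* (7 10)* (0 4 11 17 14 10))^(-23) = (0 4 11 9 2 7)(3 8 6 13 17)(5 10)(14 16) = [4, 1, 7, 8, 11, 10, 13, 0, 6, 2, 5, 9, 12, 17, 16, 15, 14, 3]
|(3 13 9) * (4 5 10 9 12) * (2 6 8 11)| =|(2 6 8 11)(3 13 12 4 5 10 9)| =28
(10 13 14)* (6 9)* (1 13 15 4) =[0, 13, 2, 3, 1, 5, 9, 7, 8, 6, 15, 11, 12, 14, 10, 4] =(1 13 14 10 15 4)(6 9)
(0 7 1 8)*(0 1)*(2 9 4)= (0 7)(1 8)(2 9 4)= [7, 8, 9, 3, 2, 5, 6, 0, 1, 4]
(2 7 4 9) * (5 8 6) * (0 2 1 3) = (0 2 7 4 9 1 3)(5 8 6) = [2, 3, 7, 0, 9, 8, 5, 4, 6, 1]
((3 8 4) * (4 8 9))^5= (3 4 9)= [0, 1, 2, 4, 9, 5, 6, 7, 8, 3]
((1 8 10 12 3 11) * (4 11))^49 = (12) = [0, 1, 2, 3, 4, 5, 6, 7, 8, 9, 10, 11, 12]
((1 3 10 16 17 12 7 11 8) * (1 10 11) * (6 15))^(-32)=[0, 10, 2, 16, 4, 5, 6, 8, 12, 9, 7, 17, 11, 13, 14, 15, 1, 3]=(1 10 7 8 12 11 17 3 16)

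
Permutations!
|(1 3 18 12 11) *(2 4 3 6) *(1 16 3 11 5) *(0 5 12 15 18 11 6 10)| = 12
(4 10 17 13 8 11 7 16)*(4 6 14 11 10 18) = [0, 1, 2, 3, 18, 5, 14, 16, 10, 9, 17, 7, 12, 8, 11, 15, 6, 13, 4] = (4 18)(6 14 11 7 16)(8 10 17 13)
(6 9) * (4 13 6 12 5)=[0, 1, 2, 3, 13, 4, 9, 7, 8, 12, 10, 11, 5, 6]=(4 13 6 9 12 5)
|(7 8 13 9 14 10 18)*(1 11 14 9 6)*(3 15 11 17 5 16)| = 14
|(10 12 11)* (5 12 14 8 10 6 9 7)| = |(5 12 11 6 9 7)(8 10 14)| = 6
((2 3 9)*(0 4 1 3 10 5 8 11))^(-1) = (0 11 8 5 10 2 9 3 1 4) = [11, 4, 9, 1, 0, 10, 6, 7, 5, 3, 2, 8]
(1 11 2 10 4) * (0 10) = (0 10 4 1 11 2) = [10, 11, 0, 3, 1, 5, 6, 7, 8, 9, 4, 2]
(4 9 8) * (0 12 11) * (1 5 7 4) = (0 12 11)(1 5 7 4 9 8) = [12, 5, 2, 3, 9, 7, 6, 4, 1, 8, 10, 0, 11]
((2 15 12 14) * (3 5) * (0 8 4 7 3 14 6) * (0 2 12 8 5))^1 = (0 5 14 12 6 2 15 8 4 7 3) = [5, 1, 15, 0, 7, 14, 2, 3, 4, 9, 10, 11, 6, 13, 12, 8]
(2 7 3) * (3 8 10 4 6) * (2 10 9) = [0, 1, 7, 10, 6, 5, 3, 8, 9, 2, 4] = (2 7 8 9)(3 10 4 6)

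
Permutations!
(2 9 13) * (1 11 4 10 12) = [0, 11, 9, 3, 10, 5, 6, 7, 8, 13, 12, 4, 1, 2] = (1 11 4 10 12)(2 9 13)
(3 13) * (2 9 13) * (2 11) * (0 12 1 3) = (0 12 1 3 11 2 9 13) = [12, 3, 9, 11, 4, 5, 6, 7, 8, 13, 10, 2, 1, 0]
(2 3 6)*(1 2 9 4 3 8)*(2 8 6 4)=(1 8)(2 6 9)(3 4)=[0, 8, 6, 4, 3, 5, 9, 7, 1, 2]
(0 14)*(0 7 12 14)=[0, 1, 2, 3, 4, 5, 6, 12, 8, 9, 10, 11, 14, 13, 7]=(7 12 14)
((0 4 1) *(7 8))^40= [4, 0, 2, 3, 1, 5, 6, 7, 8]= (8)(0 4 1)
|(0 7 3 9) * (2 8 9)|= 6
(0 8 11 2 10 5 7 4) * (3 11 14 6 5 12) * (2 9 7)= [8, 1, 10, 11, 0, 2, 5, 4, 14, 7, 12, 9, 3, 13, 6]= (0 8 14 6 5 2 10 12 3 11 9 7 4)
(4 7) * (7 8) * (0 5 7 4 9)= [5, 1, 2, 3, 8, 7, 6, 9, 4, 0]= (0 5 7 9)(4 8)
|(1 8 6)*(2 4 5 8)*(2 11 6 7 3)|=6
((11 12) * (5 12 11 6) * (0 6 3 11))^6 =(12) =[0, 1, 2, 3, 4, 5, 6, 7, 8, 9, 10, 11, 12]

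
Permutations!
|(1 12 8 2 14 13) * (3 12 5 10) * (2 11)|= |(1 5 10 3 12 8 11 2 14 13)|= 10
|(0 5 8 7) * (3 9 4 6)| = 4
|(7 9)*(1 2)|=2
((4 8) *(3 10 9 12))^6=[0, 1, 2, 9, 4, 5, 6, 7, 8, 3, 12, 11, 10]=(3 9)(10 12)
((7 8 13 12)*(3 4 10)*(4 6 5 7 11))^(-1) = [0, 1, 2, 10, 11, 6, 3, 5, 7, 9, 4, 12, 13, 8] = (3 10 4 11 12 13 8 7 5 6)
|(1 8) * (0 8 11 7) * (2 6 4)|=15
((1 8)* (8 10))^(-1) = (1 8 10) = [0, 8, 2, 3, 4, 5, 6, 7, 10, 9, 1]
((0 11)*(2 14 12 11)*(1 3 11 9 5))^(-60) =[12, 0, 9, 2, 4, 11, 6, 7, 8, 3, 10, 14, 1, 13, 5] =(0 12 1)(2 9 3)(5 11 14)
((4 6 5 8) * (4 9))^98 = [0, 1, 2, 3, 8, 4, 9, 7, 6, 5] = (4 8 6 9 5)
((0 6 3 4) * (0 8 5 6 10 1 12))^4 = (12)(3 6 5 8 4) = [0, 1, 2, 6, 3, 8, 5, 7, 4, 9, 10, 11, 12]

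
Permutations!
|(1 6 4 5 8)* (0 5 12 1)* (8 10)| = 4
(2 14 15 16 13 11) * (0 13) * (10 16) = (0 13 11 2 14 15 10 16) = [13, 1, 14, 3, 4, 5, 6, 7, 8, 9, 16, 2, 12, 11, 15, 10, 0]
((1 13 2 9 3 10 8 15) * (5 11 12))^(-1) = (1 15 8 10 3 9 2 13)(5 12 11) = [0, 15, 13, 9, 4, 12, 6, 7, 10, 2, 3, 5, 11, 1, 14, 8]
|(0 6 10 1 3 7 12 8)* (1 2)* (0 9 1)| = 12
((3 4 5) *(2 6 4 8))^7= (2 6 4 5 3 8)= [0, 1, 6, 8, 5, 3, 4, 7, 2]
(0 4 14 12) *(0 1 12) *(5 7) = (0 4 14)(1 12)(5 7) = [4, 12, 2, 3, 14, 7, 6, 5, 8, 9, 10, 11, 1, 13, 0]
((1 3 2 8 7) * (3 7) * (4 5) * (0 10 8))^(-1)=[2, 7, 3, 8, 5, 4, 6, 1, 10, 9, 0]=(0 2 3 8 10)(1 7)(4 5)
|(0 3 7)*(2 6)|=|(0 3 7)(2 6)|=6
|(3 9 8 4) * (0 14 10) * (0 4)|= 7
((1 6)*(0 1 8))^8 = (8) = [0, 1, 2, 3, 4, 5, 6, 7, 8]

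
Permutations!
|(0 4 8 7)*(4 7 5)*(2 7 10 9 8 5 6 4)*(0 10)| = 8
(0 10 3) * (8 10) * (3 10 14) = (0 8 14 3) = [8, 1, 2, 0, 4, 5, 6, 7, 14, 9, 10, 11, 12, 13, 3]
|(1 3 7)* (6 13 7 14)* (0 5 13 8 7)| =6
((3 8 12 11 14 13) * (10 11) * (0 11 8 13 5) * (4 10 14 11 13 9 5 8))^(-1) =(0 5 9 3 13)(4 10)(8 14 12) =[5, 1, 2, 13, 10, 9, 6, 7, 14, 3, 4, 11, 8, 0, 12]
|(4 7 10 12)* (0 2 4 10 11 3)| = 6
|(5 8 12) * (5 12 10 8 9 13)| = |(5 9 13)(8 10)| = 6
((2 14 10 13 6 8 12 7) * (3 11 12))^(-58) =(2 10 6 3 12)(7 14 13 8 11) =[0, 1, 10, 12, 4, 5, 3, 14, 11, 9, 6, 7, 2, 8, 13]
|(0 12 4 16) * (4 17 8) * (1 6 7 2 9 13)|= 6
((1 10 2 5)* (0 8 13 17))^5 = [8, 10, 5, 3, 4, 1, 6, 7, 13, 9, 2, 11, 12, 17, 14, 15, 16, 0] = (0 8 13 17)(1 10 2 5)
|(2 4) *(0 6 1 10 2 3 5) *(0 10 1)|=|(0 6)(2 4 3 5 10)|=10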